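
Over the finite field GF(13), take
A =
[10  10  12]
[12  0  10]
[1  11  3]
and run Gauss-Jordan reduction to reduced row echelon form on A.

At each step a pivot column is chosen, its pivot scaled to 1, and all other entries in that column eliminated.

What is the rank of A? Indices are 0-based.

rank = 3

pivot(0,0)=10: scale R0 → (1, 1, 9)
  clear (1,0): R1 −= (12)R0 → (0, 1, 6)
  clear (2,0): R2 −= (1)R0 → (0, 10, 7)
pivot(1,1)=1: scale R1 → (0, 1, 6)
  clear (0,1): R0 −= (1)R1 → (1, 0, 3)
  clear (2,1): R2 −= (10)R1 → (0, 0, 12)
pivot(2,2)=12: scale R2 → (0, 0, 1)
  clear (0,2): R0 −= (3)R2 → (1, 0, 0)
  clear (1,2): R1 −= (6)R2 → (0, 1, 0)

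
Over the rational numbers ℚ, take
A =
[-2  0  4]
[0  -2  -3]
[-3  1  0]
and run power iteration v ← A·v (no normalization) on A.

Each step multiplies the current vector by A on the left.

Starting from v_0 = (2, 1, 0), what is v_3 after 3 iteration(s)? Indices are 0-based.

v_0 = (2, 1, 0).
v_1 = A·v_0 = (-4, -2, -5).
v_2 = A·v_1 = (-12, 19, 10).
v_3 = A·v_2 = (64, -68, 55).

v_3 = (64, -68, 55)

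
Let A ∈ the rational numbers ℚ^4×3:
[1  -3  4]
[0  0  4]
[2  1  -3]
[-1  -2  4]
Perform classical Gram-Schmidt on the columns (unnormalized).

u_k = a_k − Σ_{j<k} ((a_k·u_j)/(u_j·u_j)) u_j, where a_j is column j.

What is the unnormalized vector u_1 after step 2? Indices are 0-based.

Step 1: u_0 = a_0 = (1, 0, 2, -1).
Step 2: u_1 = a_1 − (1/6)·u_0 = (-19/6, 0, 2/3, -11/6).

u_1 = (-19/6, 0, 2/3, -11/6)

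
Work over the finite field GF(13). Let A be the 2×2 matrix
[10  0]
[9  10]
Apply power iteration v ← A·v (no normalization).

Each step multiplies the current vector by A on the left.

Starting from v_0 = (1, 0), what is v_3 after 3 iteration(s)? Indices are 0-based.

v_3 = (12, 9)

v_0 = (1, 0).
v_1 = A·v_0 = (10, 9).
v_2 = A·v_1 = (9, 11).
v_3 = A·v_2 = (12, 9).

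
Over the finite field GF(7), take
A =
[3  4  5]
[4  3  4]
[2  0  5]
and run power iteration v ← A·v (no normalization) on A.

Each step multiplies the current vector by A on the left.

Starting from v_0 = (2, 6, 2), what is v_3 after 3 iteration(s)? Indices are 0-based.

v_3 = (4, 2, 2)

v_0 = (2, 6, 2).
v_1 = A·v_0 = (5, 6, 0).
v_2 = A·v_1 = (4, 3, 3).
v_3 = A·v_2 = (4, 2, 2).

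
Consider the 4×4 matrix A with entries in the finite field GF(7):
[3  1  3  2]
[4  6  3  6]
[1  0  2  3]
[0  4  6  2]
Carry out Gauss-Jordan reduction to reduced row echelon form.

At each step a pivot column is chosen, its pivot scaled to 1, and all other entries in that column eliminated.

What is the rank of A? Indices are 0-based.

rank = 4

[1] R0 /= 3  ⇒  (1, 5, 1, 3)
     R1 -= 4·R0  ⇒  (0, 0, 6, 1)
     R2 -= 1·R0  ⇒  (0, 2, 1, 0)
[2] R1 <-> R2
[2] R1 /= 2  ⇒  (0, 1, 4, 0)
     R0 -= 5·R1  ⇒  (1, 0, 2, 3)
     R3 -= 4·R1  ⇒  (0, 0, 4, 2)
[3] R2 /= 6  ⇒  (0, 0, 1, 6)
     R0 -= 2·R2  ⇒  (1, 0, 0, 5)
     R1 -= 4·R2  ⇒  (0, 1, 0, 4)
     R3 -= 4·R2  ⇒  (0, 0, 0, 6)
[4] R3 /= 6  ⇒  (0, 0, 0, 1)
     R0 -= 5·R3  ⇒  (1, 0, 0, 0)
     R1 -= 4·R3  ⇒  (0, 1, 0, 0)
     R2 -= 6·R3  ⇒  (0, 0, 1, 0)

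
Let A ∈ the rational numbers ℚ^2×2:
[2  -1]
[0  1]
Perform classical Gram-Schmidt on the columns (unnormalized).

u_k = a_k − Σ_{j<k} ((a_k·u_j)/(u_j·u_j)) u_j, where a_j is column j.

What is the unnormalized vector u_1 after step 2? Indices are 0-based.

Step 1: u_0 = a_0 = (2, 0).
Step 2: u_1 = a_1 − (-1/2)·u_0 = (0, 1).

u_1 = (0, 1)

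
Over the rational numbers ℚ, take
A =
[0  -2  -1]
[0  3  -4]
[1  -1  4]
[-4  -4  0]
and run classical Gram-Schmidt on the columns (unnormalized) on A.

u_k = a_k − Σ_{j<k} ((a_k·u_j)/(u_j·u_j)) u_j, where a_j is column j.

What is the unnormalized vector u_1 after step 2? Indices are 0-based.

u_1 = (-2, 3, -32/17, -8/17)

Step 1: u_0 = a_0 = (0, 0, 1, -4).
Step 2: u_1 = a_1 − (15/17)·u_0 = (-2, 3, -32/17, -8/17).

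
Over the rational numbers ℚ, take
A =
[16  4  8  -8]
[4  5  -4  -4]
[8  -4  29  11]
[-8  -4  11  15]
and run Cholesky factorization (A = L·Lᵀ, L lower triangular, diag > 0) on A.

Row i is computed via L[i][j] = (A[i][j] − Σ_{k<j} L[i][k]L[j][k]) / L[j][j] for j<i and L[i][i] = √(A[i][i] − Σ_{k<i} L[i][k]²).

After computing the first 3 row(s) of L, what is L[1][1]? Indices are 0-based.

L[1][1] = 2

Step 1: L[0][0] = √(16) = 4.
  L[1][0] = (4) / L[0][0] = 1.
Step 2: L[1][1] = √(4) = 2.
  L[2][0] = (8) / L[0][0] = 2.
  L[2][1] = (-6) / L[1][1] = -3.
Step 3: L[2][2] = √(16) = 4.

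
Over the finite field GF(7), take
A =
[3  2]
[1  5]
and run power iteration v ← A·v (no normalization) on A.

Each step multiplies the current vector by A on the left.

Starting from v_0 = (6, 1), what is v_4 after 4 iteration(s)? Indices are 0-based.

v_0 = (6, 1).
v_1 = A·v_0 = (6, 4).
v_2 = A·v_1 = (5, 5).
v_3 = A·v_2 = (4, 2).
v_4 = A·v_3 = (2, 0).

v_4 = (2, 0)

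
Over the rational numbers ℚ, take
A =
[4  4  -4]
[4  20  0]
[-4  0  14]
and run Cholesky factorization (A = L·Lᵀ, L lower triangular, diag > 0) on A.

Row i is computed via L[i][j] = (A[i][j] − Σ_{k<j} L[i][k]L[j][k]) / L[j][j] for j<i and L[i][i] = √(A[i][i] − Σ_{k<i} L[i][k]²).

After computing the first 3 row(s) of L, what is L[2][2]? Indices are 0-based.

Step 1: L[0][0] = √(4) = 2.
  L[1][0] = (4) / L[0][0] = 2.
Step 2: L[1][1] = √(16) = 4.
  L[2][0] = (-4) / L[0][0] = -2.
  L[2][1] = (4) / L[1][1] = 1.
Step 3: L[2][2] = √(9) = 3.

L[2][2] = 3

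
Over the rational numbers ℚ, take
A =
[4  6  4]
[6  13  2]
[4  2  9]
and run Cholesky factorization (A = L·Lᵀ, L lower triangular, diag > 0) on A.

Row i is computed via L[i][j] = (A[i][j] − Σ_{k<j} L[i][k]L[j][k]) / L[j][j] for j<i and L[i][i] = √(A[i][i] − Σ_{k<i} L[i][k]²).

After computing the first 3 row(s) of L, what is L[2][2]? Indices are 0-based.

Step 1: L[0][0] = √(4) = 2.
  L[1][0] = (6) / L[0][0] = 3.
Step 2: L[1][1] = √(4) = 2.
  L[2][0] = (4) / L[0][0] = 2.
  L[2][1] = (-4) / L[1][1] = -2.
Step 3: L[2][2] = √(1) = 1.

L[2][2] = 1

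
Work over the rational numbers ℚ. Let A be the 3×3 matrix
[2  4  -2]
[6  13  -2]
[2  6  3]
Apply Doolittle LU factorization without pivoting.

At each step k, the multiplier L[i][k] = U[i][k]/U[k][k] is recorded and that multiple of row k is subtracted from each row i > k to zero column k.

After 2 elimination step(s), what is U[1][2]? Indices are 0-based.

U[1][2] = 4

[col 0] pivot 2
  R1 -= 3*R0 → (0, 1, 4)  (L[1][0] := 3)
  R2 -= 1*R0 → (0, 2, 5)  (L[2][0] := 1)
[col 1] pivot 1
  R2 -= 2*R1 → (0, 0, -3)  (L[2][1] := 2)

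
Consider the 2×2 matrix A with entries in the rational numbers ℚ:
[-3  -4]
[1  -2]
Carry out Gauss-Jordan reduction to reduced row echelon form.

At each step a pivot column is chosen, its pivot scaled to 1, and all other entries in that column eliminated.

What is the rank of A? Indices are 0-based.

pivot(0,0)=-3: scale R0 → (1, 4/3)
  clear (1,0): R1 −= (1)R0 → (0, -10/3)
pivot(1,1)=-10/3: scale R1 → (0, 1)
  clear (0,1): R0 −= (4/3)R1 → (1, 0)

rank = 2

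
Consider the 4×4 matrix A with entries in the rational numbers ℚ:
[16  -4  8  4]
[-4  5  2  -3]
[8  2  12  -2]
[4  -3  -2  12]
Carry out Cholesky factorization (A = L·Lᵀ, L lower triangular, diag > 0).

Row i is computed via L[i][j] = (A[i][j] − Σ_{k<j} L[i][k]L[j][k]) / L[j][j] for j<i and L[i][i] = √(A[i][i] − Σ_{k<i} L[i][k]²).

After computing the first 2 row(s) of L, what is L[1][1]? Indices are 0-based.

L[1][1] = 2

Step 1: L[0][0] = √(16) = 4.
  L[1][0] = (-4) / L[0][0] = -1.
Step 2: L[1][1] = √(4) = 2.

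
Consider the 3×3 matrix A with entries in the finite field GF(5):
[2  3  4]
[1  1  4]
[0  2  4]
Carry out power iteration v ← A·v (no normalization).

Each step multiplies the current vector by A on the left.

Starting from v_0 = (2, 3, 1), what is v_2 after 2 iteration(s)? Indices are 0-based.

v_2 = (1, 1, 3)

v_0 = (2, 3, 1).
v_1 = A·v_0 = (2, 4, 0).
v_2 = A·v_1 = (1, 1, 3).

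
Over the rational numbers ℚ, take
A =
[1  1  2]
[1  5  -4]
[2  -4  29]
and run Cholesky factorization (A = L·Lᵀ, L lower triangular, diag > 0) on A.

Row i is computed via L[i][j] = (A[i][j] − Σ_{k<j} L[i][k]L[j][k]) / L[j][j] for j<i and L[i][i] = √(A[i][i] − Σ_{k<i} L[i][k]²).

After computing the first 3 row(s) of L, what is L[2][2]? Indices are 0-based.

Step 1: L[0][0] = √(1) = 1.
  L[1][0] = (1) / L[0][0] = 1.
Step 2: L[1][1] = √(4) = 2.
  L[2][0] = (2) / L[0][0] = 2.
  L[2][1] = (-6) / L[1][1] = -3.
Step 3: L[2][2] = √(16) = 4.

L[2][2] = 4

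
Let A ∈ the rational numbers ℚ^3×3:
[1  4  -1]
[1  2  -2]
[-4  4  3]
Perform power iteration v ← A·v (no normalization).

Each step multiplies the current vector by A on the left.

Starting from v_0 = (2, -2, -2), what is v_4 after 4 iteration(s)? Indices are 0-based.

v_4 = (1090, 748, -346)

v_0 = (2, -2, -2).
v_1 = A·v_0 = (-4, 2, -22).
v_2 = A·v_1 = (26, 44, -42).
v_3 = A·v_2 = (244, 198, -54).
v_4 = A·v_3 = (1090, 748, -346).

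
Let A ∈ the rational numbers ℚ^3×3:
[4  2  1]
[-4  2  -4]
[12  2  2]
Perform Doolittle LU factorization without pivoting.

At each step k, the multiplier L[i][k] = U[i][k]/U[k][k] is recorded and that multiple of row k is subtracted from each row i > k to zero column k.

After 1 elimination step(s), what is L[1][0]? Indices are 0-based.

[col 0] pivot 4
  R1 -= -1*R0 → (0, 4, -3)  (L[1][0] := -1)
  R2 -= 3*R0 → (0, -4, -1)  (L[2][0] := 3)

L[1][0] = -1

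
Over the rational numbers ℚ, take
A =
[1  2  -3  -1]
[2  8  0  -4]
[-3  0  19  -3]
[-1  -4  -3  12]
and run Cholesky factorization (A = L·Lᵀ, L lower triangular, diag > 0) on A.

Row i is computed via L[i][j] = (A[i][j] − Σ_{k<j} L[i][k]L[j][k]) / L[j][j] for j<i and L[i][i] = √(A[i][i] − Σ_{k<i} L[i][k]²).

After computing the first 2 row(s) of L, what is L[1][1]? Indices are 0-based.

L[1][1] = 2

Step 1: L[0][0] = √(1) = 1.
  L[1][0] = (2) / L[0][0] = 2.
Step 2: L[1][1] = √(4) = 2.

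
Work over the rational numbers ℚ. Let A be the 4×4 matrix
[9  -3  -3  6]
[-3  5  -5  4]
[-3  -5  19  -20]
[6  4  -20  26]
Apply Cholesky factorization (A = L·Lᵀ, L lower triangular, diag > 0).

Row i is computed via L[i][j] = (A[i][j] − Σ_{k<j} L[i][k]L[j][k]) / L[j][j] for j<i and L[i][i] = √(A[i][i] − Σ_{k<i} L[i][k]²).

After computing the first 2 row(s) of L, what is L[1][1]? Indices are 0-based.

Step 1: L[0][0] = √(9) = 3.
  L[1][0] = (-3) / L[0][0] = -1.
Step 2: L[1][1] = √(4) = 2.

L[1][1] = 2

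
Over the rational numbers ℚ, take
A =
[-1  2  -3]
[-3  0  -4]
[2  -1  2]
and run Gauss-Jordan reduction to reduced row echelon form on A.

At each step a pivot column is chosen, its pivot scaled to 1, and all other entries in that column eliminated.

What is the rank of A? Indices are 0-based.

[1] R0 /= -1  ⇒  (1, -2, 3)
     R1 -= -3·R0  ⇒  (0, -6, 5)
     R2 -= 2·R0  ⇒  (0, 3, -4)
[2] R1 /= -6  ⇒  (0, 1, -5/6)
     R0 -= -2·R1  ⇒  (1, 0, 4/3)
     R2 -= 3·R1  ⇒  (0, 0, -3/2)
[3] R2 /= -3/2  ⇒  (0, 0, 1)
     R0 -= 4/3·R2  ⇒  (1, 0, 0)
     R1 -= -5/6·R2  ⇒  (0, 1, 0)

rank = 3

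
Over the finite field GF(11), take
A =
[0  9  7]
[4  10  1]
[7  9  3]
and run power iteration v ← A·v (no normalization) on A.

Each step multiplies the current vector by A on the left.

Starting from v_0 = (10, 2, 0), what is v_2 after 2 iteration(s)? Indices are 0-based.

v_2 = (1, 1, 6)

v_0 = (10, 2, 0).
v_1 = A·v_0 = (7, 5, 0).
v_2 = A·v_1 = (1, 1, 6).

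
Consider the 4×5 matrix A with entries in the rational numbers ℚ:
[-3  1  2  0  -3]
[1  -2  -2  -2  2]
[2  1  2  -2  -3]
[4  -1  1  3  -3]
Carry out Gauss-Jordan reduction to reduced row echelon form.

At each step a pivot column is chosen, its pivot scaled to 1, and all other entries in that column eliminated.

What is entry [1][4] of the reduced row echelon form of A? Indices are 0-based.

M[1][4] = 1

[1] R0 /= -3  ⇒  (1, -1/3, -2/3, 0, 1)
     R1 -= 1·R0  ⇒  (0, -5/3, -4/3, -2, 1)
     R2 -= 2·R0  ⇒  (0, 5/3, 10/3, -2, -5)
     R3 -= 4·R0  ⇒  (0, 1/3, 11/3, 3, -7)
[2] R1 /= -5/3  ⇒  (0, 1, 4/5, 6/5, -3/5)
     R0 -= -1/3·R1  ⇒  (1, 0, -2/5, 2/5, 4/5)
     R2 -= 5/3·R1  ⇒  (0, 0, 2, -4, -4)
     R3 -= 1/3·R1  ⇒  (0, 0, 17/5, 13/5, -34/5)
[3] R2 /= 2  ⇒  (0, 0, 1, -2, -2)
     R0 -= -2/5·R2  ⇒  (1, 0, 0, -2/5, 0)
     R1 -= 4/5·R2  ⇒  (0, 1, 0, 14/5, 1)
     R3 -= 17/5·R2  ⇒  (0, 0, 0, 47/5, 0)
[4] R3 /= 47/5  ⇒  (0, 0, 0, 1, 0)
     R0 -= -2/5·R3  ⇒  (1, 0, 0, 0, 0)
     R1 -= 14/5·R3  ⇒  (0, 1, 0, 0, 1)
     R2 -= -2·R3  ⇒  (0, 0, 1, 0, -2)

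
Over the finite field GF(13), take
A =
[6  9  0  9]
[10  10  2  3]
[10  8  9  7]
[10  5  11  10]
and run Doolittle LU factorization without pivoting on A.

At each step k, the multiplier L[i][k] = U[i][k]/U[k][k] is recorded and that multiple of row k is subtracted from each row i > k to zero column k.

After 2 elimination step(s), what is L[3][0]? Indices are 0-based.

L[3][0] = 6

k=0: U[0][0]=6
  eliminate (1,0): mult=6, new row 1: (0, 8, 2, 1); set L[1][0]=6
  eliminate (2,0): mult=6, new row 2: (0, 6, 9, 5); set L[2][0]=6
  eliminate (3,0): mult=6, new row 3: (0, 3, 11, 8); set L[3][0]=6
k=1: U[1][1]=8
  eliminate (2,1): mult=4, new row 2: (0, 0, 1, 1); set L[2][1]=4
  eliminate (3,1): mult=2, new row 3: (0, 0, 7, 6); set L[3][1]=2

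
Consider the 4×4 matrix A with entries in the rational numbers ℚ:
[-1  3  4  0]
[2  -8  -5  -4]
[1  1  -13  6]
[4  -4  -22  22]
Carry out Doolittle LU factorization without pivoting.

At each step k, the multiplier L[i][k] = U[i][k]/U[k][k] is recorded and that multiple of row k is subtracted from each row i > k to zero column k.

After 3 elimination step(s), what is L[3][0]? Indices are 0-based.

Step 1: pivot at (0,0) is -1.
  row1 ← row1 − (-2)·row0  ⇒  L[1][0]=-2, U row1=(0, -2, 3, -4)
  row2 ← row2 − (-1)·row0  ⇒  L[2][0]=-1, U row2=(0, 4, -9, 6)
  row3 ← row3 − (-4)·row0  ⇒  L[3][0]=-4, U row3=(0, 8, -6, 22)
Step 2: pivot at (1,1) is -2.
  row2 ← row2 − (-2)·row1  ⇒  L[2][1]=-2, U row2=(0, 0, -3, -2)
  row3 ← row3 − (-4)·row1  ⇒  L[3][1]=-4, U row3=(0, 0, 6, 6)
Step 3: pivot at (2,2) is -3.
  row3 ← row3 − (-2)·row2  ⇒  L[3][2]=-2, U row3=(0, 0, 0, 2)

L[3][0] = -4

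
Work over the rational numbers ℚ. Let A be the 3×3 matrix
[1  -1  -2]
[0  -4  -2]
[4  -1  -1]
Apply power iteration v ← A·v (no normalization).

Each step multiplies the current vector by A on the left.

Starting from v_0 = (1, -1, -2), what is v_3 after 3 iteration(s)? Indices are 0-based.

v_3 = (12, 166, -27)

v_0 = (1, -1, -2).
v_1 = A·v_0 = (6, 8, 7).
v_2 = A·v_1 = (-16, -46, 9).
v_3 = A·v_2 = (12, 166, -27).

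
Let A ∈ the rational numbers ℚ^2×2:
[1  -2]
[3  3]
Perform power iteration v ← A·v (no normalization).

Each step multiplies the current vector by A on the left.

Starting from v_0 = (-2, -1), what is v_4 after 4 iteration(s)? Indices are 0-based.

v_0 = (-2, -1).
v_1 = A·v_0 = (0, -9).
v_2 = A·v_1 = (18, -27).
v_3 = A·v_2 = (72, -27).
v_4 = A·v_3 = (126, 135).

v_4 = (126, 135)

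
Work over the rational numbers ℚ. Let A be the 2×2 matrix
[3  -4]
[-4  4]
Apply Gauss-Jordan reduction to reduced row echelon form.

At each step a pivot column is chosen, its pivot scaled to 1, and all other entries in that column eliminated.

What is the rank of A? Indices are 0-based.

rank = 2

[1] R0 /= 3  ⇒  (1, -4/3)
     R1 -= -4·R0  ⇒  (0, -4/3)
[2] R1 /= -4/3  ⇒  (0, 1)
     R0 -= -4/3·R1  ⇒  (1, 0)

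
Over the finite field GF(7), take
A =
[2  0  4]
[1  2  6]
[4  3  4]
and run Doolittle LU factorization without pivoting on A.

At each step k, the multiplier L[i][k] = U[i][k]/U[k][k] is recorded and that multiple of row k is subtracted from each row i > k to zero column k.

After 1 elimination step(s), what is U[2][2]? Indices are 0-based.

U[2][2] = 3

Step 1: pivot at (0,0) is 2.
  row1 ← row1 − (4)·row0  ⇒  L[1][0]=4, U row1=(0, 2, 4)
  row2 ← row2 − (2)·row0  ⇒  L[2][0]=2, U row2=(0, 3, 3)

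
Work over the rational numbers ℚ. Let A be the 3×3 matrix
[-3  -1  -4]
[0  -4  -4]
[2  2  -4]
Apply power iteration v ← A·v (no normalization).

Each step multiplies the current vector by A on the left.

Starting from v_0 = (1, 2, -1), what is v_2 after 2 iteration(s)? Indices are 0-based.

v_0 = (1, 2, -1).
v_1 = A·v_0 = (-1, -4, 10).
v_2 = A·v_1 = (-33, -24, -50).

v_2 = (-33, -24, -50)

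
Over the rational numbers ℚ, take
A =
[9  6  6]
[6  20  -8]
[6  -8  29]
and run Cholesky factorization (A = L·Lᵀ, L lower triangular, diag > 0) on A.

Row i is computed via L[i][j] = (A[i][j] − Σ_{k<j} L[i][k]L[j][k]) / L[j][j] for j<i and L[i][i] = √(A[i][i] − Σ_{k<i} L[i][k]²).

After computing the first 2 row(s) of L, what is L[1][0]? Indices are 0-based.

L[1][0] = 2

Step 1: L[0][0] = √(9) = 3.
  L[1][0] = (6) / L[0][0] = 2.
Step 2: L[1][1] = √(16) = 4.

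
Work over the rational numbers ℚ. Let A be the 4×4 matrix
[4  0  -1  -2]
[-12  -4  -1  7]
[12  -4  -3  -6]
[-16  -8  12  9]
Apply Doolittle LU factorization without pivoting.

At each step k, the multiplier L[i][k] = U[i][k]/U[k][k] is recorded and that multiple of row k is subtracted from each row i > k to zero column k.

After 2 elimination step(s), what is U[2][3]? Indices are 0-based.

U[2][3] = -1

k=0: U[0][0]=4
  eliminate (1,0): mult=-3, new row 1: (0, -4, -4, 1); set L[1][0]=-3
  eliminate (2,0): mult=3, new row 2: (0, -4, 0, 0); set L[2][0]=3
  eliminate (3,0): mult=-4, new row 3: (0, -8, 8, 1); set L[3][0]=-4
k=1: U[1][1]=-4
  eliminate (2,1): mult=1, new row 2: (0, 0, 4, -1); set L[2][1]=1
  eliminate (3,1): mult=2, new row 3: (0, 0, 16, -1); set L[3][1]=2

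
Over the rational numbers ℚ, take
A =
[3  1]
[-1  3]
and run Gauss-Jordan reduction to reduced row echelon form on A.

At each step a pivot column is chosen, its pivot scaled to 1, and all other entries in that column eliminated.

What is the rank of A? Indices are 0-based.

[1] R0 /= 3  ⇒  (1, 1/3)
     R1 -= -1·R0  ⇒  (0, 10/3)
[2] R1 /= 10/3  ⇒  (0, 1)
     R0 -= 1/3·R1  ⇒  (1, 0)

rank = 2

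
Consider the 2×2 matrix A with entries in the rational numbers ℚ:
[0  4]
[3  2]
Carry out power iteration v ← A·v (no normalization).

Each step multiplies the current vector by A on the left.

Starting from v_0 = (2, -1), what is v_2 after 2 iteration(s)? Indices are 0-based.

v_0 = (2, -1).
v_1 = A·v_0 = (-4, 4).
v_2 = A·v_1 = (16, -4).

v_2 = (16, -4)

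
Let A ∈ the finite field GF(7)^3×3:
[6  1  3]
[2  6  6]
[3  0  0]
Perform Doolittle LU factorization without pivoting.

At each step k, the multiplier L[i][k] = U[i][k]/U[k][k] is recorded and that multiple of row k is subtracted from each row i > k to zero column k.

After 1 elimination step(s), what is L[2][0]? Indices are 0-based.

Step 1: pivot at (0,0) is 6.
  row1 ← row1 − (5)·row0  ⇒  L[1][0]=5, U row1=(0, 1, 5)
  row2 ← row2 − (4)·row0  ⇒  L[2][0]=4, U row2=(0, 3, 2)

L[2][0] = 4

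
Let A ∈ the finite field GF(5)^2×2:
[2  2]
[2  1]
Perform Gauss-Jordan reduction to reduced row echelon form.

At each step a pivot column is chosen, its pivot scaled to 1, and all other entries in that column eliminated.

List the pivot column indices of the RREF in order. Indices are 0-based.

[1] R0 /= 2  ⇒  (1, 1)
     R1 -= 2·R0  ⇒  (0, 4)
[2] R1 /= 4  ⇒  (0, 1)
     R0 -= 1·R1  ⇒  (1, 0)

pivot columns: 0, 1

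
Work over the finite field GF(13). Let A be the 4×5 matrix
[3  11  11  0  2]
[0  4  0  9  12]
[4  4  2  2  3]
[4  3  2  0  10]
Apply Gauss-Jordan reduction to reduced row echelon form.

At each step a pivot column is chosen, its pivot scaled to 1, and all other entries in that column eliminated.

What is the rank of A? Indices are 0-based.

pivot(0,0)=3: scale R0 → (1, 8, 8, 0, 5)
  clear (2,0): R2 −= (4)R0 → (0, 11, 9, 2, 9)
  clear (3,0): R3 −= (4)R0 → (0, 10, 9, 0, 3)
pivot(1,1)=4: scale R1 → (0, 1, 0, 12, 3)
  clear (0,1): R0 −= (8)R1 → (1, 0, 8, 8, 7)
  clear (2,1): R2 −= (11)R1 → (0, 0, 9, 0, 2)
  clear (3,1): R3 −= (10)R1 → (0, 0, 9, 10, 12)
pivot(2,2)=9: scale R2 → (0, 0, 1, 0, 6)
  clear (0,2): R0 −= (8)R2 → (1, 0, 0, 8, 11)
  clear (3,2): R3 −= (9)R2 → (0, 0, 0, 10, 10)
pivot(3,3)=10: scale R3 → (0, 0, 0, 1, 1)
  clear (0,3): R0 −= (8)R3 → (1, 0, 0, 0, 3)
  clear (1,3): R1 −= (12)R3 → (0, 1, 0, 0, 4)

rank = 4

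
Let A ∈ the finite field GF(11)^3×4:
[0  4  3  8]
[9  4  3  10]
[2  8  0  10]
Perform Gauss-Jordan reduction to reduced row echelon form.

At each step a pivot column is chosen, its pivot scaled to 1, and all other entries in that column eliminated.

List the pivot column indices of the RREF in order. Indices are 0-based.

pivot(0,0): swap R0↔R1
pivot(0,0)=9: scale R0 → (1, 9, 4, 6)
  clear (2,0): R2 −= (2)R0 → (0, 1, 3, 9)
pivot(1,1)=4: scale R1 → (0, 1, 9, 2)
  clear (0,1): R0 −= (9)R1 → (1, 0, 0, 10)
  clear (2,1): R2 −= (1)R1 → (0, 0, 5, 7)
pivot(2,2)=5: scale R2 → (0, 0, 1, 8)
  clear (1,2): R1 −= (9)R2 → (0, 1, 0, 7)

pivot columns: 0, 1, 2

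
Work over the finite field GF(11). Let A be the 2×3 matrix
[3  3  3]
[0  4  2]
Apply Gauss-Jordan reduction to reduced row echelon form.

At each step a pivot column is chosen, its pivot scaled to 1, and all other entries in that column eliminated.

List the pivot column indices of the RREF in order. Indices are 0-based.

pivot columns: 0, 1

step 1: normalize row 0 (÷3) = (1, 1, 1)
step 2: normalize row 1 (÷4) = (0, 1, 6)
  row 0: subtract 1×row1 = (1, 0, 6)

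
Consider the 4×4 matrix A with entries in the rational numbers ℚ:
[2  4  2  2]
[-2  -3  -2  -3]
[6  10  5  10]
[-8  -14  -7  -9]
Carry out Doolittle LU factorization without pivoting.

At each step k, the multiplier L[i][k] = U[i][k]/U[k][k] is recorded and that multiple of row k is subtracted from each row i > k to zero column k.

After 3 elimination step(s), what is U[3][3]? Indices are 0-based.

U[3][3] = 3

k=0: U[0][0]=2
  eliminate (1,0): mult=-1, new row 1: (0, 1, 0, -1); set L[1][0]=-1
  eliminate (2,0): mult=3, new row 2: (0, -2, -1, 4); set L[2][0]=3
  eliminate (3,0): mult=-4, new row 3: (0, 2, 1, -1); set L[3][0]=-4
k=1: U[1][1]=1
  eliminate (2,1): mult=-2, new row 2: (0, 0, -1, 2); set L[2][1]=-2
  eliminate (3,1): mult=2, new row 3: (0, 0, 1, 1); set L[3][1]=2
k=2: U[2][2]=-1
  eliminate (3,2): mult=-1, new row 3: (0, 0, 0, 3); set L[3][2]=-1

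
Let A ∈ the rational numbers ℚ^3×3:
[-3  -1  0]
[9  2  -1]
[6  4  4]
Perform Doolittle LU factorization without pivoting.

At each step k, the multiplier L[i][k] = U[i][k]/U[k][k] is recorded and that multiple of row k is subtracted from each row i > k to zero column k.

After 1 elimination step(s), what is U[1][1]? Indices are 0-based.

U[1][1] = -1

Step 1: pivot at (0,0) is -3.
  row1 ← row1 − (-3)·row0  ⇒  L[1][0]=-3, U row1=(0, -1, -1)
  row2 ← row2 − (-2)·row0  ⇒  L[2][0]=-2, U row2=(0, 2, 4)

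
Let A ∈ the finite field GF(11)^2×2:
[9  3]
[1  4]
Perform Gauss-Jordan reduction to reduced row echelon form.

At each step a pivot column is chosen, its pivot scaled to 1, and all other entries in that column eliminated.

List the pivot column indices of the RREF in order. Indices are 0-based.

step 1: normalize row 0 (÷9) = (1, 4)
  row 1: subtract 1×row0 = (0, 0)
skip col 1 (zero from row 1)

pivot columns: 0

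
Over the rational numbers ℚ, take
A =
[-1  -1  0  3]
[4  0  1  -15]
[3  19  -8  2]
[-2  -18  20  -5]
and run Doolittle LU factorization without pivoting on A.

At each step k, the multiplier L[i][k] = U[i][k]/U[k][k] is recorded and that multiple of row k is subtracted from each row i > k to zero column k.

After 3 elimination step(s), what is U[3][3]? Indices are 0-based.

[col 0] pivot -1
  R1 -= -4*R0 → (0, -4, 1, -3)  (L[1][0] := -4)
  R2 -= -3*R0 → (0, 16, -8, 11)  (L[2][0] := -3)
  R3 -= 2*R0 → (0, -16, 20, -11)  (L[3][0] := 2)
[col 1] pivot -4
  R2 -= -4*R1 → (0, 0, -4, -1)  (L[2][1] := -4)
  R3 -= 4*R1 → (0, 0, 16, 1)  (L[3][1] := 4)
[col 2] pivot -4
  R3 -= -4*R2 → (0, 0, 0, -3)  (L[3][2] := -4)

U[3][3] = -3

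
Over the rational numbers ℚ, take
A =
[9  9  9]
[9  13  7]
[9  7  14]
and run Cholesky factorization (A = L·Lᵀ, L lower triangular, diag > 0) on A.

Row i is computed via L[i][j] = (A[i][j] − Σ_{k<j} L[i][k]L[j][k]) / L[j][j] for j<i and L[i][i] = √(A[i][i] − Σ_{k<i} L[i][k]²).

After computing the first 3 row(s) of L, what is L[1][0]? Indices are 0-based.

Step 1: L[0][0] = √(9) = 3.
  L[1][0] = (9) / L[0][0] = 3.
Step 2: L[1][1] = √(4) = 2.
  L[2][0] = (9) / L[0][0] = 3.
  L[2][1] = (-2) / L[1][1] = -1.
Step 3: L[2][2] = √(4) = 2.

L[1][0] = 3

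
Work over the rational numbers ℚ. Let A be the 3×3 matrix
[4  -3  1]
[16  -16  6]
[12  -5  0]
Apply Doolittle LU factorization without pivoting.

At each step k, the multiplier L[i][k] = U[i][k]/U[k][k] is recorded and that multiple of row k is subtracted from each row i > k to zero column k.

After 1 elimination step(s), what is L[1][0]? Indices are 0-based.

[col 0] pivot 4
  R1 -= 4*R0 → (0, -4, 2)  (L[1][0] := 4)
  R2 -= 3*R0 → (0, 4, -3)  (L[2][0] := 3)

L[1][0] = 4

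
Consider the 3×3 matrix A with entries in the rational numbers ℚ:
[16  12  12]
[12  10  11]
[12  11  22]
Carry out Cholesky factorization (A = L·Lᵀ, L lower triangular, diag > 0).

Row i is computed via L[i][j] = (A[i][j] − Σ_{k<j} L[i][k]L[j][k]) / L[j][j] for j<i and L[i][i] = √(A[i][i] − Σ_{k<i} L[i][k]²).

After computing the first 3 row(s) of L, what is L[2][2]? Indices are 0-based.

L[2][2] = 3

Step 1: L[0][0] = √(16) = 4.
  L[1][0] = (12) / L[0][0] = 3.
Step 2: L[1][1] = √(1) = 1.
  L[2][0] = (12) / L[0][0] = 3.
  L[2][1] = (2) / L[1][1] = 2.
Step 3: L[2][2] = √(9) = 3.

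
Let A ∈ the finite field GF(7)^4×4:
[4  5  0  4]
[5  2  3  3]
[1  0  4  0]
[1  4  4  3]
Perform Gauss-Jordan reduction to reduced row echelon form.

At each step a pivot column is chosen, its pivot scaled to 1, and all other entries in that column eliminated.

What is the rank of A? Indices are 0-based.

step 1: normalize row 0 (÷4) = (1, 3, 0, 1)
  row 1: subtract 5×row0 = (0, 1, 3, 5)
  row 2: subtract 1×row0 = (0, 4, 4, 6)
  row 3: subtract 1×row0 = (0, 1, 4, 2)
step 2: normalize row 1 (÷1) = (0, 1, 3, 5)
  row 0: subtract 3×row1 = (1, 0, 5, 0)
  row 2: subtract 4×row1 = (0, 0, 6, 0)
  row 3: subtract 1×row1 = (0, 0, 1, 4)
step 3: normalize row 2 (÷6) = (0, 0, 1, 0)
  row 0: subtract 5×row2 = (1, 0, 0, 0)
  row 1: subtract 3×row2 = (0, 1, 0, 5)
  row 3: subtract 1×row2 = (0, 0, 0, 4)
step 4: normalize row 3 (÷4) = (0, 0, 0, 1)
  row 1: subtract 5×row3 = (0, 1, 0, 0)

rank = 4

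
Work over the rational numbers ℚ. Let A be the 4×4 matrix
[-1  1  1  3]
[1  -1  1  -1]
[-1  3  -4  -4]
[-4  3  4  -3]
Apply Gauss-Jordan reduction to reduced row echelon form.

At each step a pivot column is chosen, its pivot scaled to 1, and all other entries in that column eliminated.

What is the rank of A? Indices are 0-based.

rank = 4

pivot(0,0)=-1: scale R0 → (1, -1, -1, -3)
  clear (1,0): R1 −= (1)R0 → (0, 0, 2, 2)
  clear (2,0): R2 −= (-1)R0 → (0, 2, -5, -7)
  clear (3,0): R3 −= (-4)R0 → (0, -1, 0, -15)
pivot(1,1): swap R1↔R2
pivot(1,1)=2: scale R1 → (0, 1, -5/2, -7/2)
  clear (0,1): R0 −= (-1)R1 → (1, 0, -7/2, -13/2)
  clear (3,1): R3 −= (-1)R1 → (0, 0, -5/2, -37/2)
pivot(2,2)=2: scale R2 → (0, 0, 1, 1)
  clear (0,2): R0 −= (-7/2)R2 → (1, 0, 0, -3)
  clear (1,2): R1 −= (-5/2)R2 → (0, 1, 0, -1)
  clear (3,2): R3 −= (-5/2)R2 → (0, 0, 0, -16)
pivot(3,3)=-16: scale R3 → (0, 0, 0, 1)
  clear (0,3): R0 −= (-3)R3 → (1, 0, 0, 0)
  clear (1,3): R1 −= (-1)R3 → (0, 1, 0, 0)
  clear (2,3): R2 −= (1)R3 → (0, 0, 1, 0)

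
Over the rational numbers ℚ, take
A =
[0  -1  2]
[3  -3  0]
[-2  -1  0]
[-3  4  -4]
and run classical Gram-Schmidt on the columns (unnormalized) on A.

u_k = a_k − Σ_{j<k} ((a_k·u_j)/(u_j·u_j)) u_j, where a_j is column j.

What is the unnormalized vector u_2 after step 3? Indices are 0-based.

Step 1: u_0 = a_0 = (0, 3, -2, -3).
Step 2: u_1 = a_1 − (-19/22)·u_0 = (-1, -9/22, -30/11, 31/22).
Step 3: u_2 = a_2 − (6/11)·u_0 − (-168/233)·u_1 = (298/233, -450/233, -204/233, -314/233).

u_2 = (298/233, -450/233, -204/233, -314/233)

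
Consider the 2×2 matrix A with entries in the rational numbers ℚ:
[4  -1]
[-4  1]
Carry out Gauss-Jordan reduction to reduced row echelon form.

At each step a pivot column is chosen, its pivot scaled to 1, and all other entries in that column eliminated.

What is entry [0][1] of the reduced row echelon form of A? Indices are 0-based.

M[0][1] = -1/4

pivot(0,0)=4: scale R0 → (1, -1/4)
  clear (1,0): R1 −= (-4)R0 → (0, 0)
col 1: no nonzero at/below row 1; advance.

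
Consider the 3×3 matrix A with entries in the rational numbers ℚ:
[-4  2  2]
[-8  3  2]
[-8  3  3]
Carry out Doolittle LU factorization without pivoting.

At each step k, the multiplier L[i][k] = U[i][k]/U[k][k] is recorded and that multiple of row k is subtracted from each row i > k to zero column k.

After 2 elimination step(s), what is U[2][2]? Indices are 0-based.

U[2][2] = 1

[col 0] pivot -4
  R1 -= 2*R0 → (0, -1, -2)  (L[1][0] := 2)
  R2 -= 2*R0 → (0, -1, -1)  (L[2][0] := 2)
[col 1] pivot -1
  R2 -= 1*R1 → (0, 0, 1)  (L[2][1] := 1)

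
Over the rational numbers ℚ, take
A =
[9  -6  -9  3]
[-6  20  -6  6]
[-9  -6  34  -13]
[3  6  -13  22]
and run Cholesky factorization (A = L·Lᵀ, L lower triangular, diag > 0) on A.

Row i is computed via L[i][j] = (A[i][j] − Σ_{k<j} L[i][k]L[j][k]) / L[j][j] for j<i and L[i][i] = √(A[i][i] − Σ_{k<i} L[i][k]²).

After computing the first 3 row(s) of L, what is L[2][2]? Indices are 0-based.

Step 1: L[0][0] = √(9) = 3.
  L[1][0] = (-6) / L[0][0] = -2.
Step 2: L[1][1] = √(16) = 4.
  L[2][0] = (-9) / L[0][0] = -3.
  L[2][1] = (-12) / L[1][1] = -3.
Step 3: L[2][2] = √(16) = 4.

L[2][2] = 4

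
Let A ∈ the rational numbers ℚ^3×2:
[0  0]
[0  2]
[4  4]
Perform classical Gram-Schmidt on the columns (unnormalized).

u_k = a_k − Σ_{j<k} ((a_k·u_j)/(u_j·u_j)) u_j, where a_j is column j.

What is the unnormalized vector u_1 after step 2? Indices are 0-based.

Step 1: u_0 = a_0 = (0, 0, 4).
Step 2: u_1 = a_1 − (1)·u_0 = (0, 2, 0).

u_1 = (0, 2, 0)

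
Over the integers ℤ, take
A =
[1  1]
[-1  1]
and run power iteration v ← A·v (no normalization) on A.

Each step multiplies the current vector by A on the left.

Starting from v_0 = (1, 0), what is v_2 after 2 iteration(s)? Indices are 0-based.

v_2 = (0, -2)

v_0 = (1, 0).
v_1 = A·v_0 = (1, -1).
v_2 = A·v_1 = (0, -2).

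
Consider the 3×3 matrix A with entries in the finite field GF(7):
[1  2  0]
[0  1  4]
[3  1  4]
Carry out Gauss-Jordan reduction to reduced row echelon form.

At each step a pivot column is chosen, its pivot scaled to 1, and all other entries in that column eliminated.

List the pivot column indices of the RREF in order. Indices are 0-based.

step 1: normalize row 0 (÷1) = (1, 2, 0)
  row 2: subtract 3×row0 = (0, 2, 4)
step 2: normalize row 1 (÷1) = (0, 1, 4)
  row 0: subtract 2×row1 = (1, 0, 6)
  row 2: subtract 2×row1 = (0, 0, 3)
step 3: normalize row 2 (÷3) = (0, 0, 1)
  row 0: subtract 6×row2 = (1, 0, 0)
  row 1: subtract 4×row2 = (0, 1, 0)

pivot columns: 0, 1, 2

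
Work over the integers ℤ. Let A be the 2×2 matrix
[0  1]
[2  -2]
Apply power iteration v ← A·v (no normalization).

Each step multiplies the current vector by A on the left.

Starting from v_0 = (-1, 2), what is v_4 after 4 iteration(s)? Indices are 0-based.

v_4 = (-44, 120)

v_0 = (-1, 2).
v_1 = A·v_0 = (2, -6).
v_2 = A·v_1 = (-6, 16).
v_3 = A·v_2 = (16, -44).
v_4 = A·v_3 = (-44, 120).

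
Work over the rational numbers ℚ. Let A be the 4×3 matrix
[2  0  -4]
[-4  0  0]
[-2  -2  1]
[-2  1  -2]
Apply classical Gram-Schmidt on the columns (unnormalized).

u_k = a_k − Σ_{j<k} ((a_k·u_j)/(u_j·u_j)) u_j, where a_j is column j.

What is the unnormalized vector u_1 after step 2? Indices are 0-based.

u_1 = (-1/7, 2/7, -13/7, 8/7)

Step 1: u_0 = a_0 = (2, -4, -2, -2).
Step 2: u_1 = a_1 − (1/14)·u_0 = (-1/7, 2/7, -13/7, 8/7).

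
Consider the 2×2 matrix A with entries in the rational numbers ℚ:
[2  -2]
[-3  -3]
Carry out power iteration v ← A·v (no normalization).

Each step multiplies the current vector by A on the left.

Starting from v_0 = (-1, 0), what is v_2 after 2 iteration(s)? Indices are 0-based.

v_2 = (-10, -3)

v_0 = (-1, 0).
v_1 = A·v_0 = (-2, 3).
v_2 = A·v_1 = (-10, -3).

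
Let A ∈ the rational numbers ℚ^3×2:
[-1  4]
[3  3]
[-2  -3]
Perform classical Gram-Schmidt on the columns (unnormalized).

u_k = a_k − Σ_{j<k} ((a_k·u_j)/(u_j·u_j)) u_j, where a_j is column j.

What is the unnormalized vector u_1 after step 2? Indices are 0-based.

Step 1: u_0 = a_0 = (-1, 3, -2).
Step 2: u_1 = a_1 − (11/14)·u_0 = (67/14, 9/14, -10/7).

u_1 = (67/14, 9/14, -10/7)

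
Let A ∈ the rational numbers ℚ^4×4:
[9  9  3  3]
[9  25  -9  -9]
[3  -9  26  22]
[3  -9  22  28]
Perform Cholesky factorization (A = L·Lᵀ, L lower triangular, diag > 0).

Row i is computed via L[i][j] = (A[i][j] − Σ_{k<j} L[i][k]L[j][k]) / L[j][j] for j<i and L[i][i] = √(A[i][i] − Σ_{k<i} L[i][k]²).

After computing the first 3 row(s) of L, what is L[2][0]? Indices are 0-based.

Step 1: L[0][0] = √(9) = 3.
  L[1][0] = (9) / L[0][0] = 3.
Step 2: L[1][1] = √(16) = 4.
  L[2][0] = (3) / L[0][0] = 1.
  L[2][1] = (-12) / L[1][1] = -3.
Step 3: L[2][2] = √(16) = 4.

L[2][0] = 1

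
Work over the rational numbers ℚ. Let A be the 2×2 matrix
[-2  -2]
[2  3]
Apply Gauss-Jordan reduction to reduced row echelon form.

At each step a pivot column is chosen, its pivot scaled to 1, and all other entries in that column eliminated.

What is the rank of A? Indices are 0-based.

pivot(0,0)=-2: scale R0 → (1, 1)
  clear (1,0): R1 −= (2)R0 → (0, 1)
pivot(1,1)=1: scale R1 → (0, 1)
  clear (0,1): R0 −= (1)R1 → (1, 0)

rank = 2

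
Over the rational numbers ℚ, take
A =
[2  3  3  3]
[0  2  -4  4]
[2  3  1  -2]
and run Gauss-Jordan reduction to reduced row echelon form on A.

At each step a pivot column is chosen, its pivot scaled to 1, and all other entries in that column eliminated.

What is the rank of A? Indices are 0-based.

rank = 3

pivot(0,0)=2: scale R0 → (1, 3/2, 3/2, 3/2)
  clear (2,0): R2 −= (2)R0 → (0, 0, -2, -5)
pivot(1,1)=2: scale R1 → (0, 1, -2, 2)
  clear (0,1): R0 −= (3/2)R1 → (1, 0, 9/2, -3/2)
pivot(2,2)=-2: scale R2 → (0, 0, 1, 5/2)
  clear (0,2): R0 −= (9/2)R2 → (1, 0, 0, -51/4)
  clear (1,2): R1 −= (-2)R2 → (0, 1, 0, 7)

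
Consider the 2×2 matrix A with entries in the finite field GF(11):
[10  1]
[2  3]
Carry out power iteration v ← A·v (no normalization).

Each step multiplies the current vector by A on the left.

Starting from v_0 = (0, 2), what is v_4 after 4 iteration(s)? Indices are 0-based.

v_0 = (0, 2).
v_1 = A·v_0 = (2, 6).
v_2 = A·v_1 = (4, 0).
v_3 = A·v_2 = (7, 8).
v_4 = A·v_3 = (1, 5).

v_4 = (1, 5)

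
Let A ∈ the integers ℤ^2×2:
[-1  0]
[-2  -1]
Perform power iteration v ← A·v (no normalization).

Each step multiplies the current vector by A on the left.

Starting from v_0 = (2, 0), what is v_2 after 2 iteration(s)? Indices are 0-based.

v_2 = (2, 8)

v_0 = (2, 0).
v_1 = A·v_0 = (-2, -4).
v_2 = A·v_1 = (2, 8).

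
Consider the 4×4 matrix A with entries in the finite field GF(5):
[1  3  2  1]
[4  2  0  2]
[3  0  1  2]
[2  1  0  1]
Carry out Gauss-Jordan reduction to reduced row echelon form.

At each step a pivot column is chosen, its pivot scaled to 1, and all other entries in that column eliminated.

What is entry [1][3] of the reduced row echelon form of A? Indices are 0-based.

M[1][3] = 4

step 1: normalize row 0 (÷1) = (1, 3, 2, 1)
  row 1: subtract 4×row0 = (0, 0, 2, 3)
  row 2: subtract 3×row0 = (0, 1, 0, 4)
  row 3: subtract 2×row0 = (0, 0, 1, 4)
step 2: exchange rows 1,2
step 2: normalize row 1 (÷1) = (0, 1, 0, 4)
  row 0: subtract 3×row1 = (1, 0, 2, 4)
step 3: normalize row 2 (÷2) = (0, 0, 1, 4)
  row 0: subtract 2×row2 = (1, 0, 0, 1)
  row 3: subtract 1×row2 = (0, 0, 0, 0)
skip col 3 (zero from row 3)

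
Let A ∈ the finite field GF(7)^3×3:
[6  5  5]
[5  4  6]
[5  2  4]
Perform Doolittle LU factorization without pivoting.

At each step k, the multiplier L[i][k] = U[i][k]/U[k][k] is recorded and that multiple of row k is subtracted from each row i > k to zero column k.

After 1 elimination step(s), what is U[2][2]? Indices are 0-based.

U[2][2] = 1

[col 0] pivot 6
  R1 -= 2*R0 → (0, 1, 3)  (L[1][0] := 2)
  R2 -= 2*R0 → (0, 6, 1)  (L[2][0] := 2)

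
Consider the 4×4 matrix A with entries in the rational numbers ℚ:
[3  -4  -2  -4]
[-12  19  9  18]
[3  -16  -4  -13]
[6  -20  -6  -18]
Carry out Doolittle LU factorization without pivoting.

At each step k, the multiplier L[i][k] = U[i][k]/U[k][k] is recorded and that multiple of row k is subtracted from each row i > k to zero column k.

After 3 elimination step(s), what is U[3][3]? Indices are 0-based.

[col 0] pivot 3
  R1 -= -4*R0 → (0, 3, 1, 2)  (L[1][0] := -4)
  R2 -= 1*R0 → (0, -12, -2, -9)  (L[2][0] := 1)
  R3 -= 2*R0 → (0, -12, -2, -10)  (L[3][0] := 2)
[col 1] pivot 3
  R2 -= -4*R1 → (0, 0, 2, -1)  (L[2][1] := -4)
  R3 -= -4*R1 → (0, 0, 2, -2)  (L[3][1] := -4)
[col 2] pivot 2
  R3 -= 1*R2 → (0, 0, 0, -1)  (L[3][2] := 1)

U[3][3] = -1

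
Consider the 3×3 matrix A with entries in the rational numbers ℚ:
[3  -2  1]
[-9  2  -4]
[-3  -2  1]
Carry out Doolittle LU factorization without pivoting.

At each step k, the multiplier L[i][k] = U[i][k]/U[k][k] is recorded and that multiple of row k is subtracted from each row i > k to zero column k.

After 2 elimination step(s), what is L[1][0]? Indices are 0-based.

k=0: U[0][0]=3
  eliminate (1,0): mult=-3, new row 1: (0, -4, -1); set L[1][0]=-3
  eliminate (2,0): mult=-1, new row 2: (0, -4, 2); set L[2][0]=-1
k=1: U[1][1]=-4
  eliminate (2,1): mult=1, new row 2: (0, 0, 3); set L[2][1]=1

L[1][0] = -3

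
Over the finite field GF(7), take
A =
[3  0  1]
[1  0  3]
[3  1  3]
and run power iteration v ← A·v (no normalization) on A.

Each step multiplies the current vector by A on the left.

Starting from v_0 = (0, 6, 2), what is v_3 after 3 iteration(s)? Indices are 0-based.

v_0 = (0, 6, 2).
v_1 = A·v_0 = (2, 6, 5).
v_2 = A·v_1 = (4, 3, 6).
v_3 = A·v_2 = (4, 1, 5).

v_3 = (4, 1, 5)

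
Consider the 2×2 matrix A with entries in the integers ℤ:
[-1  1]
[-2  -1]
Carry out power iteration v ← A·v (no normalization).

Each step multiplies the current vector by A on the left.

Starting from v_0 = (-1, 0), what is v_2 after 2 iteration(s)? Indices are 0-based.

v_0 = (-1, 0).
v_1 = A·v_0 = (1, 2).
v_2 = A·v_1 = (1, -4).

v_2 = (1, -4)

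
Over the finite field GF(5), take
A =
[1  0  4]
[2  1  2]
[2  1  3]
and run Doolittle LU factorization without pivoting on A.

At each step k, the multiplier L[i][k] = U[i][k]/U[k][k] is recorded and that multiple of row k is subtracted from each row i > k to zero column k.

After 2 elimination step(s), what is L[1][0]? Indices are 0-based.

[col 0] pivot 1
  R1 -= 2*R0 → (0, 1, 4)  (L[1][0] := 2)
  R2 -= 2*R0 → (0, 1, 0)  (L[2][0] := 2)
[col 1] pivot 1
  R2 -= 1*R1 → (0, 0, 1)  (L[2][1] := 1)

L[1][0] = 2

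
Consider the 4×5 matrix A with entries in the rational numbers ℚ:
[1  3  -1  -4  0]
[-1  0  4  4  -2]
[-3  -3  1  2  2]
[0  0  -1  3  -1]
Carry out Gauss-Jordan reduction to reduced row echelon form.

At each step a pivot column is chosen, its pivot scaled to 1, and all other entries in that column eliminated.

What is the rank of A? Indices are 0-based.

pivot(0,0)=1: scale R0 → (1, 3, -1, -4, 0)
  clear (1,0): R1 −= (-1)R0 → (0, 3, 3, 0, -2)
  clear (2,0): R2 −= (-3)R0 → (0, 6, -2, -10, 2)
pivot(1,1)=3: scale R1 → (0, 1, 1, 0, -2/3)
  clear (0,1): R0 −= (3)R1 → (1, 0, -4, -4, 2)
  clear (2,1): R2 −= (6)R1 → (0, 0, -8, -10, 6)
pivot(2,2)=-8: scale R2 → (0, 0, 1, 5/4, -3/4)
  clear (0,2): R0 −= (-4)R2 → (1, 0, 0, 1, -1)
  clear (1,2): R1 −= (1)R2 → (0, 1, 0, -5/4, 1/12)
  clear (3,2): R3 −= (-1)R2 → (0, 0, 0, 17/4, -7/4)
pivot(3,3)=17/4: scale R3 → (0, 0, 0, 1, -7/17)
  clear (0,3): R0 −= (1)R3 → (1, 0, 0, 0, -10/17)
  clear (1,3): R1 −= (-5/4)R3 → (0, 1, 0, 0, -22/51)
  clear (2,3): R2 −= (5/4)R3 → (0, 0, 1, 0, -4/17)

rank = 4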